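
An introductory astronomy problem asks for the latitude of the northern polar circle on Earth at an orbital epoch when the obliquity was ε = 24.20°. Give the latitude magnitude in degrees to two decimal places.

65.80°

The polar circle is the lowest latitude that experiences at least one full rotation of continuous daylight at the northern-summer solstice; it lies at |ϕ| = 90° − ε = 90° − 24.20° = 65.80°.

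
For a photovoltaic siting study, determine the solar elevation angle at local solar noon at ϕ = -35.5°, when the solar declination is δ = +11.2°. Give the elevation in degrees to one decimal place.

At local noon the hour angle is zero, so the zenith angle equals |ϕ − δ| = |-35.5° − (+11.200°)| = 46.700°.
Elevation = 90° − 46.700° = 43.3°.

43.3°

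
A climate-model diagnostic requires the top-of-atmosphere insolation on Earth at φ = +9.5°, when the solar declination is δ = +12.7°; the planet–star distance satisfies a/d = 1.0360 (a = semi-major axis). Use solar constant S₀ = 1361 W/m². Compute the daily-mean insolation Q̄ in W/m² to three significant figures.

Q̄ ≈ 474 W/m²

cos H₀ = −tan(+9.5°) tan(+12.700°) = -0.0377, H₀ = 1.6085 rad.
Bracket: H₀ sin φ sin δ + cos φ cos δ sin H₀ = 1.6085×0.16505×0.21985 + 0.98629×0.97553×0.99929 = 0.058366 + 0.961472 = 1.019838.
Inverse-square distance factor (a/d)² = 1.0360² = 1.073296.
Q̄ = (S₀/π) × 1.073296 × [bracket] = (1361/π) × 1.073296 × 1.019838 = 474.2 W/m².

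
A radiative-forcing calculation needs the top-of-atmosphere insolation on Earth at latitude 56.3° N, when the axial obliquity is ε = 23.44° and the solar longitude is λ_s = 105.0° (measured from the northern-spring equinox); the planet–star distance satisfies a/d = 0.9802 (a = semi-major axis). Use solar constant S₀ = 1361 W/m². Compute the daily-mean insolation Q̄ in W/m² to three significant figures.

Solar declination: sin δ = sin ε · sin λ_s = sin 23.44° × sin 105.0° = 0.38423, so δ = +22.596°.
cos H₀ = −tan(+56.3°) tan(+22.596°) = -0.6240, H₀ = 2.2447 rad.
Bracket: H₀ sin φ sin δ + cos φ cos δ sin H₀ = 2.2447×0.83195×0.38423 + 0.55484×0.92324×0.78139 = 0.717541 + 0.400267 = 1.117808.
Inverse-square distance factor (a/d)² = 0.9802² = 0.960792.
Q̄ = (S₀/π) × 0.960792 × [bracket] = (1361/π) × 0.960792 × 1.117808 = 465.3 W/m².

Q̄ ≈ 465 W/m²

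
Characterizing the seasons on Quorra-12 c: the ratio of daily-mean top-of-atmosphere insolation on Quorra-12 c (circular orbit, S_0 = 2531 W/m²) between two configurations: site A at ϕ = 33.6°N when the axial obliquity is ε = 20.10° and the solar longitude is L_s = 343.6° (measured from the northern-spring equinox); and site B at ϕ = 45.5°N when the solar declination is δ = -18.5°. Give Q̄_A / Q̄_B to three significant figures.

— Configuration A (ϕ=+33.6°):
Solar declination: sin δ = sin ε · sin L_s = sin 20.10° × sin 343.6° = -0.09703, so δ = -5.568°.
cos h₀ = −tan(+33.6°) tan(-5.568°) = 0.0648, h₀ = 1.5060 rad.
Bracket: h₀ sin ϕ sin δ + cos ϕ cos δ sin h₀ = 1.5060×0.55339×-0.09703 + 0.83292×0.99528×0.99790 = -0.080865 + 0.827248 = 0.746383.
Q̄ = (S_0/π) × [bracket] = (2531/π) × 0.746383 = 601.32 W/m².
— Configuration B (ϕ=+45.5°):
cos h₀ = −tan(+45.5°) tan(-18.500°) = 0.3405, h₀ = 1.2234 rad.
Bracket: h₀ sin ϕ sin δ + cos ϕ cos δ sin h₀ = 1.2234×0.71325×-0.31730 + 0.70091×0.94832×0.94025 = -0.276873 + 0.624972 = 0.348099.
Q̄ = (S_0/π) × [bracket] = (2531/π) × 0.348099 = 280.44 W/m².
Ratio Q̄_A / Q̄_B = 601.32 / 280.44 = 2.144.

Q̄_A / Q̄_B ≈ 2.14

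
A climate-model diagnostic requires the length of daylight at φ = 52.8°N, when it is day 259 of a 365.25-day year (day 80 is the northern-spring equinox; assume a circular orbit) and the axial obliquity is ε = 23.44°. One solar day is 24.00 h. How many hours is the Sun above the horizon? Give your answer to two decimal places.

12.25 h

Solar longitude: λ_s = 360° × (259 − 80)/365.25 = 176.427°.
sin δ = sin 23.44° × sin 176.427° = 0.02479, so δ = +1.420°.
cos H₀ = −tan φ · tan δ = −tan(+52.8°) × tan(+1.420°) = -0.0327, so H₀ = 1.6035 rad = 91.87°.
Daylight = 2H₀/(2π) × 24.00 h = (1.6035/π) × 24.00 = 12.25 h.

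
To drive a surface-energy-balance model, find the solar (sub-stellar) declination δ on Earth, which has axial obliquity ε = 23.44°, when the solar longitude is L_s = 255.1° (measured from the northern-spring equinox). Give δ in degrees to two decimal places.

sin δ = sin ε · sin L_s = sin 23.44° × sin 255.1° = -0.384413.
δ = arcsin(-0.384413) = -22.61°.

δ = -22.61°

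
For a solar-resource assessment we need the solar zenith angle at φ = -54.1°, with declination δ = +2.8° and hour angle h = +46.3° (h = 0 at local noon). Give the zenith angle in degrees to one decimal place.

cos θ_z = sin φ sin δ + cos φ cos δ cos h = -0.039570 + 0.404631 = 0.365061.
θ_z = arccos(0.365061) = 68.6°.

θ_z = 68.6°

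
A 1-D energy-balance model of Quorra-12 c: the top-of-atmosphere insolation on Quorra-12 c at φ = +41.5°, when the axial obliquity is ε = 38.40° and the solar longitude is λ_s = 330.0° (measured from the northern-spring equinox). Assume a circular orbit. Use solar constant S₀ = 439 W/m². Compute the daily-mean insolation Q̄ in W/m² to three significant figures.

Solar declination: sin δ = sin ε · sin λ_s = sin 38.40° × sin 330.0° = -0.31057, so δ = -18.094°.
cos H₀ = −tan(+41.5°) tan(-18.094°) = 0.2891, H₀ = 1.2775 rad.
Bracket: H₀ sin φ sin δ + cos φ cos δ sin H₀ = 1.2775×0.66262×-0.31057 + 0.74896×0.95055×0.95731 = -0.262897 + 0.681532 = 0.418635.
Q̄ = (S₀/π) × [bracket] = (439/π) × 0.418635 = 58.50 W/m².

Q̄ ≈ 58.5 W/m²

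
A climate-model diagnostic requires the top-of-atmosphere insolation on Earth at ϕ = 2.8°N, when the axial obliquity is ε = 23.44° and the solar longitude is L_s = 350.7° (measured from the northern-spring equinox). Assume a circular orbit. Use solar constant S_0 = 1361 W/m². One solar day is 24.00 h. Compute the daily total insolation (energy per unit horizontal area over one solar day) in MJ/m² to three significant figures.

37.1 MJ/m²

Solar declination: sin δ = sin ε · sin L_s = sin 23.44° × sin 350.7° = -0.06428, so δ = -3.686°.
cos h₀ = −tan(+2.8°) tan(-3.686°) = 0.0032, h₀ = 1.5676 rad.
Bracket: h₀ sin ϕ sin δ + cos ϕ cos δ sin h₀ = 1.5676×0.04885×-0.06428 + 0.99881×0.99793×1.00000 = -0.004922 + 0.996742 = 0.991820.
Q̄ = (S_0/π) × [bracket] = (1361/π) × 0.991820 = 429.68 W/m².
Daily total = Q̄ × 24.00 h × 3600 s/h = 429.68 × 24.00 × 3600 / 10⁶ = 37.12 MJ/m².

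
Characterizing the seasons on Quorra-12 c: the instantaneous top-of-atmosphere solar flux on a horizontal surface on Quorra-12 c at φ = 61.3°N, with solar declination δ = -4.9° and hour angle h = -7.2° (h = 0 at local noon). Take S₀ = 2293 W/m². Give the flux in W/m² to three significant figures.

917 W/m²

cos θ_z = sin φ sin δ + cos φ cos δ cos h = -0.074923 + 0.474696 = 0.399773.
Flux = S₀ · cos θ_z = 2293 × 0.399773 = 916.7 W/m².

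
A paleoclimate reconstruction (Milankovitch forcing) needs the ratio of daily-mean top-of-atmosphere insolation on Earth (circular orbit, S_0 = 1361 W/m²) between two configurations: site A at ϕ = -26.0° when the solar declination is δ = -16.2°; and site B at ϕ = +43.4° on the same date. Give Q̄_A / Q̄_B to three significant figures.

Q̄_A / Q̄_B ≈ 2.51

— Configuration A (ϕ=-26.0°):
cos h₀ = −tan(-26.0°) tan(-16.200°) = -0.1417, h₀ = 1.7130 rad.
Bracket: h₀ sin ϕ sin δ + cos ϕ cos δ sin h₀ = 1.7130×-0.43837×-0.27899 + 0.89879×0.96029×0.98991 = 0.209501 + 0.854390 = 1.063891.
Q̄ = (S_0/π) × [bracket] = (1361/π) × 1.063891 = 460.90 W/m².
— Configuration B (ϕ=+43.4°):
cos h₀ = −tan(+43.4°) tan(-16.200°) = 0.2747, h₀ = 1.2925 rad.
Bracket: h₀ sin ϕ sin δ + cos ϕ cos δ sin h₀ = 1.2925×0.68709×-0.27899 + 0.72657×0.96029×0.96152 = -0.247761 + 0.670870 = 0.423109.
Q̄ = (S_0/π) × [bracket] = (1361/π) × 0.423109 = 183.30 W/m².
Ratio Q̄_A / Q̄_B = 460.90 / 183.30 = 2.514.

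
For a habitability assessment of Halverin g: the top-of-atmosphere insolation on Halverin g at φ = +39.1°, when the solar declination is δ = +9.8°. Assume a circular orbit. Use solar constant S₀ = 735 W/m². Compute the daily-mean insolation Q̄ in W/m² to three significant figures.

Q̄ ≈ 220 W/m²

cos H₀ = −tan(+39.1°) tan(+9.800°) = -0.1404, H₀ = 1.7116 rad.
Bracket: H₀ sin φ sin δ + cos φ cos δ sin H₀ = 1.7116×0.63068×0.17021 + 0.77605×0.98541×0.99010 = 0.183737 + 0.757157 = 0.940894.
Q̄ = (S₀/π) × [bracket] = (735/π) × 0.940894 = 220.1 W/m².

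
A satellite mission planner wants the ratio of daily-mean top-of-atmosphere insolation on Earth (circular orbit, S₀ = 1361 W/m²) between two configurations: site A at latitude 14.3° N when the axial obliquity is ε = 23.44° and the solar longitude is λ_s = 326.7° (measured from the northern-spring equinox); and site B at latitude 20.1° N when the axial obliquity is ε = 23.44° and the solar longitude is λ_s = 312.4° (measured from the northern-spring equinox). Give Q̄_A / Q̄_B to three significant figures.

— Configuration A (φ=+14.3°):
Solar declination: sin δ = sin ε · sin λ_s = sin 23.44° × sin 326.7° = -0.21839, so δ = -12.615°.
cos H₀ = −tan(+14.3°) tan(-12.615°) = 0.0570, H₀ = 1.5137 rad.
Bracket: H₀ sin φ sin δ + cos φ cos δ sin H₀ = 1.5137×0.24700×-0.21839 + 0.96902×0.97586×0.99837 = -0.081653 + 0.944086 = 0.862433.
Q̄ = (S₀/π) × [bracket] = (1361/π) × 0.862433 = 373.62 W/m².
— Configuration B (φ=+20.1°):
Solar declination: sin δ = sin ε · sin λ_s = sin 23.44° × sin 312.4° = -0.29375, so δ = -17.083°.
cos H₀ = −tan(+20.1°) tan(-17.083°) = 0.1125, H₀ = 1.4581 rad.
Bracket: H₀ sin φ sin δ + cos φ cos δ sin H₀ = 1.4581×0.34366×-0.29375 + 0.93909×0.95588×0.99366 = -0.147195 + 0.891966 = 0.744771.
Q̄ = (S₀/π) × [bracket] = (1361/π) × 0.744771 = 322.65 W/m².
Ratio Q̄_A / Q̄_B = 373.62 / 322.65 = 1.158.

Q̄_A / Q̄_B ≈ 1.16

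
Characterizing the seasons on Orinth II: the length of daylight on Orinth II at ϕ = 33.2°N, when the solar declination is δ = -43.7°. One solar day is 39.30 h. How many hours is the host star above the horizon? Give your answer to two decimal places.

11.20 h

cos h₀ = −tan ϕ · tan δ = −tan(+33.2°) × tan(-43.700°) = 0.6253, so h₀ = 0.8952 rad = 51.29°.
Daylight = 2h₀/(2π) × 39.30 h = (0.8952/π) × 39.30 = 11.20 h.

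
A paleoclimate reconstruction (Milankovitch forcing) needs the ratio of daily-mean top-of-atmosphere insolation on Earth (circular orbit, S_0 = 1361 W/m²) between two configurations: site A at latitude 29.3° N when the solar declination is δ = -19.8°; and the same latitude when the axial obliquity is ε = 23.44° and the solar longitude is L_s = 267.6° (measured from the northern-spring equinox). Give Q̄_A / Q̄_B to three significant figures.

Q̄_A / Q̄_B ≈ 1.11

— Configuration A (ϕ=+29.3°):
cos h₀ = −tan(+29.3°) tan(-19.800°) = 0.2020, h₀ = 1.3674 rad.
Bracket: h₀ sin ϕ sin δ + cos ϕ cos δ sin h₀ = 1.3674×0.48938×-0.33874 + 0.87207×0.94088×0.97938 = -0.226677 + 0.803594 = 0.576917.
Q̄ = (S_0/π) × [bracket] = (1361/π) × 0.576917 = 249.93 W/m².
— Configuration B (ϕ=+29.3°):
Solar declination: sin δ = sin ε · sin L_s = sin 23.44° × sin 267.6° = -0.39744, so δ = -23.418°.
cos h₀ = −tan(+29.3°) tan(-23.418°) = 0.2431, h₀ = 1.3253 rad.
Bracket: h₀ sin ϕ sin δ + cos ϕ cos δ sin h₀ = 1.3253×0.48938×-0.39744 + 0.87207×0.91763×0.97001 = -0.257770 + 0.776238 = 0.518468.
Q̄ = (S_0/π) × [bracket] = (1361/π) × 0.518468 = 224.61 W/m².
Ratio Q̄_A / Q̄_B = 249.93 / 224.61 = 1.113.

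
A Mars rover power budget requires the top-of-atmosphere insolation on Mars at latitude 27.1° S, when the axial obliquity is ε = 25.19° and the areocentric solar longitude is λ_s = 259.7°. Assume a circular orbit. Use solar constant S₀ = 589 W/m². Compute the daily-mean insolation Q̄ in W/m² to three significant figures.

Q̄ ≈ 212 W/m²

sin δ = sin 25.19° × sin 259.7° = -0.41876, so δ = -24.756°.
cos H₀ = −tan(-27.1°) tan(-24.756°) = -0.2360, H₀ = 1.8090 rad.
Bracket: H₀ sin φ sin δ + cos φ cos δ sin H₀ = 1.8090×-0.45554×-0.41876 + 0.89021×0.90810×0.97176 = 0.345088 + 0.785570 = 1.130658.
Q̄ = (S₀/π) × [bracket] = (589/π) × 1.130658 = 212.0 W/m².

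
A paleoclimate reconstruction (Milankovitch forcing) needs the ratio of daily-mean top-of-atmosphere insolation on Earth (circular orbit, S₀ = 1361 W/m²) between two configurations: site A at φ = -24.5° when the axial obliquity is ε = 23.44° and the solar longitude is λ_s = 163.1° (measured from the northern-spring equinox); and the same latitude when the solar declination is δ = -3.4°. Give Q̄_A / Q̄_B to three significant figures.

— Configuration A (φ=-24.5°):
Solar declination: sin δ = sin ε · sin λ_s = sin 23.44° × sin 163.1° = 0.11564, so δ = +6.640°.
cos H₀ = −tan(-24.5°) tan(+6.640°) = 0.0531, H₀ = 1.5177 rad.
Bracket: H₀ sin φ sin δ + cos φ cos δ sin H₀ = 1.5177×-0.41469×0.11564 + 0.90996×0.99329×0.99859 = -0.072781 + 0.902580 = 0.829799.
Q̄ = (S₀/π) × [bracket] = (1361/π) × 0.829799 = 359.49 W/m².
— Configuration B (φ=-24.5°):
cos H₀ = −tan(-24.5°) tan(-3.400°) = -0.0271, H₀ = 1.5979 rad.
Bracket: H₀ sin φ sin δ + cos φ cos δ sin H₀ = 1.5979×-0.41469×-0.05931 + 0.90996×0.99824×0.99963 = 0.039301 + 0.908022 = 0.947323.
Q̄ = (S₀/π) × [bracket] = (1361/π) × 0.947323 = 410.40 W/m².
Ratio Q̄_A / Q̄_B = 359.49 / 410.40 = 0.8760.

Q̄_A / Q̄_B ≈ 0.876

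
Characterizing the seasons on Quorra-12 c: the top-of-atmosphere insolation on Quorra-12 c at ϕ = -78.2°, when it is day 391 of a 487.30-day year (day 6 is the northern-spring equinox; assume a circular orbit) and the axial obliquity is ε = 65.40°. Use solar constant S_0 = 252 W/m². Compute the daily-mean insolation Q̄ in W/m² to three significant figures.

Solar longitude: L_s = 360° × (391 − 6)/487.30 = 284.424°.
sin δ = sin 65.40° × sin 284.424° = -0.88057, so δ = -61.712°.
cos h₀ = −tan(-78.2°) tan(-61.712°) = -8.8943 ≤ −1 ⇒ polar day, h₀ = π.
Bracket: h₀ sin ϕ sin δ + cos ϕ cos δ sin h₀ = 3.1416×-0.97887×-0.88057 + 0.20450×0.47391×0.00000 = 2.707945 + 0.000000 = 2.707945.
Q̄ = (S_0/π) × [bracket] = (252/π) × 2.707945 = 217.2 W/m².

Q̄ ≈ 217 W/m²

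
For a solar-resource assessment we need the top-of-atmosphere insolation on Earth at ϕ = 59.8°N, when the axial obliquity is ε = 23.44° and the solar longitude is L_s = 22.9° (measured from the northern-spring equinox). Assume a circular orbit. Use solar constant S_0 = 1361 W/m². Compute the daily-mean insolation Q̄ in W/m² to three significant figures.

Q̄ ≈ 314 W/m²

Solar declination: sin δ = sin ε · sin L_s = sin 23.44° × sin 22.9° = 0.15479, so δ = +8.905°.
cos h₀ = −tan(+59.8°) tan(+8.905°) = -0.2692, h₀ = 1.8434 rad.
Bracket: h₀ sin ϕ sin δ + cos ϕ cos δ sin h₀ = 1.8434×0.86427×0.15479 + 0.50302×0.98795×0.96308 = 0.246611 + 0.478611 = 0.725222.
Q̄ = (S_0/π) × [bracket] = (1361/π) × 0.725222 = 314.2 W/m².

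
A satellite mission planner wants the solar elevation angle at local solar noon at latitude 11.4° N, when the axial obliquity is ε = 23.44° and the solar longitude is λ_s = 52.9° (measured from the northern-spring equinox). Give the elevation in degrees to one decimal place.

Solar declination: sin δ = sin ε · sin λ_s = sin 23.44° × sin 52.9° = 0.31727, so δ = +18.498°.
At local noon the hour angle is zero, so the zenith angle equals |φ − δ| = |+11.4° − (+18.498°)| = 7.098°.
Elevation = 90° − 7.098° = 82.9°.

82.9°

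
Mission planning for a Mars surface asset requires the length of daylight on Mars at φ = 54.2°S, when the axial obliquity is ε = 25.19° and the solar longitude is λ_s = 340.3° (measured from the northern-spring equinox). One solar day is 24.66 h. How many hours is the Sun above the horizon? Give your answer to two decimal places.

13.92 h

Solar declination: sin δ = sin ε · sin λ_s = sin 25.19° × sin 340.3° = -0.14347, so δ = -8.249°.
cos H₀ = −tan φ · tan δ = −tan(-54.2°) × tan(-8.249°) = -0.2010, so H₀ = 1.7732 rad = 101.60°.
Daylight = 2H₀/(2π) × 24.66 h = (1.7732/π) × 24.66 = 13.92 h.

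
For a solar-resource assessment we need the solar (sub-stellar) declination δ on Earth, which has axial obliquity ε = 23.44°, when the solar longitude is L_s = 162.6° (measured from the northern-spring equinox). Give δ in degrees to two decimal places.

δ = +6.83°

sin δ = sin ε · sin L_s = sin 23.44° × sin 162.6° = 0.118955.
δ = arcsin(0.118955) = +6.83°.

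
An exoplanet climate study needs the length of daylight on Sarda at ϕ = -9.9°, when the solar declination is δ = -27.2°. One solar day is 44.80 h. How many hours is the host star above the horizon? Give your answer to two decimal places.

cos h₀ = −tan ϕ · tan δ = −tan(-9.9°) × tan(-27.200°) = -0.0897, so h₀ = 1.6606 rad = 95.15°.
Daylight = 2h₀/(2π) × 44.80 h = (1.6606/π) × 44.80 = 23.68 h.

23.68 h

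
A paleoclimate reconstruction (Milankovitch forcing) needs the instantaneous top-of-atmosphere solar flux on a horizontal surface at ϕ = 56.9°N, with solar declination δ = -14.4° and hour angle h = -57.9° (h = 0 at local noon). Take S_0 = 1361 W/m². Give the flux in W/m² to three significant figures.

cos θ_z = sin ϕ sin δ + cos ϕ cos δ cos h = -0.208332 + 0.281081 = 0.072749.
Flux = S_0 · cos θ_z = 1361 × 0.072749 = 99.01 W/m².

99.0 W/m²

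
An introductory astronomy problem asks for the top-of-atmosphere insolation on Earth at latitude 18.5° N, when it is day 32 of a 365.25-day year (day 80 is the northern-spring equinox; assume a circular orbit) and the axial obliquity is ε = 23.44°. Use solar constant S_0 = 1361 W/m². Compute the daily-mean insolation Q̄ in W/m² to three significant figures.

Solar longitude: L_s = 360° × (32 − 80)/365.25 = -47.310°, i.e. -47.310° + 360° = 312.690°.
sin δ = sin 23.44° × sin 312.690° = -0.29239, so δ = -17.001°.
cos h₀ = −tan(+18.5°) tan(-17.001°) = 0.1023, h₀ = 1.4683 rad.
Bracket: h₀ sin ϕ sin δ + cos ϕ cos δ sin h₀ = 1.4683×0.31730×-0.29239 + 0.94832×0.95630×0.99475 = -0.136222 + 0.902117 = 0.765895.
Q̄ = (S_0/π) × [bracket] = (1361/π) × 0.765895 = 331.8 W/m².

Q̄ ≈ 332 W/m²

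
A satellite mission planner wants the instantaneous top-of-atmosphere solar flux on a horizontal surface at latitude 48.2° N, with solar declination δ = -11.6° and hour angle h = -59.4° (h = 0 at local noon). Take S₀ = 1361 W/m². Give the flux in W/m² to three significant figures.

cos θ_z = sin φ sin δ + cos φ cos δ cos h = -0.149899 + 0.332363 = 0.182464.
Flux = S₀ · cos θ_z = 1361 × 0.182464 = 248.3 W/m².

248 W/m²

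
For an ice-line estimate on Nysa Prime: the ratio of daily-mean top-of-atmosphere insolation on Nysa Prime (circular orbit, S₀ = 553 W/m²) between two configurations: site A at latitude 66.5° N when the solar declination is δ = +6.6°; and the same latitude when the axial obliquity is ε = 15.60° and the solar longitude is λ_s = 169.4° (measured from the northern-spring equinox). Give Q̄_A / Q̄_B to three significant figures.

Q̄_A / Q̄_B ≈ 1.22

— Configuration A (φ=+66.5°):
cos H₀ = −tan(+66.5°) tan(+6.600°) = -0.2661, H₀ = 1.8401 rad.
Bracket: H₀ sin φ sin δ + cos φ cos δ sin H₀ = 1.8401×0.91706×0.11494 + 0.39875×0.99337×0.96395 = 0.193959 + 0.381827 = 0.575786.
Q̄ = (S₀/π) × [bracket] = (553/π) × 0.575786 = 101.35 W/m².
— Configuration B (φ=+66.5°):
Solar declination: sin δ = sin ε · sin λ_s = sin 15.60° × sin 169.4° = 0.04947, so δ = +2.835°.
cos H₀ = −tan(+66.5°) tan(+2.835°) = -0.1139, H₀ = 1.6850 rad.
Bracket: H₀ sin φ sin δ + cos φ cos δ sin H₀ = 1.6850×0.91706×0.04947 + 0.39875×0.99878×0.99349 = 0.076443 + 0.395671 = 0.472114.
Q̄ = (S₀/π) × [bracket] = (553/π) × 0.472114 = 83.104 W/m².
Ratio Q̄_A / Q̄_B = 101.35 / 83.104 = 1.220.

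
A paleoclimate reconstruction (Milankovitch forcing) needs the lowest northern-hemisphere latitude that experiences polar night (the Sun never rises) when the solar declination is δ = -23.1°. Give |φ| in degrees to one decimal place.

|φ| = 66.9°

Polar night requires cos H₀ = −tan φ tan δ ≥ 1, i.e. tan φ tan δ ≤ −1.
The boundary is |tan φ| · |tan δ| = 1, so |φ| = 90° − |δ| = 90° − 23.1° = 66.9° in the northern hemisphere.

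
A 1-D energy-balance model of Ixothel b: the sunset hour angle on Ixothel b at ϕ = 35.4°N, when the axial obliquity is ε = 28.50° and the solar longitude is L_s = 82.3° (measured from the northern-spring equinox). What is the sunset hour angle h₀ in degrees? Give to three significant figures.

Solar declination: sin δ = sin ε · sin L_s = sin 28.50° × sin 82.3° = 0.47286, so δ = +28.220°.
cos h₀ = −tan ϕ · tan δ = −tan(+35.4°) × tan(+28.220°) = -0.3814, so h₀ = 1.9621 rad = 112.42°.

h₀ = 112°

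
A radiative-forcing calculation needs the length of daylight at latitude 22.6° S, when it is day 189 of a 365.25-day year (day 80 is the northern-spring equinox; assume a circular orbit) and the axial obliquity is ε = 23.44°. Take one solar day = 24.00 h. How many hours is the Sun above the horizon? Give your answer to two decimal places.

10.69 h

Solar longitude: L_s = 360° × (189 − 80)/365.25 = 107.433°.
sin δ = sin 23.44° × sin 107.433° = 0.37952, so δ = +22.304°.
cos h₀ = −tan ϕ · tan δ = −tan(-22.6°) × tan(+22.304°) = 0.1708, so h₀ = 1.3992 rad = 80.17°.
Daylight = 2h₀/(2π) × 24.00 h = (1.3992/π) × 24.00 = 10.69 h.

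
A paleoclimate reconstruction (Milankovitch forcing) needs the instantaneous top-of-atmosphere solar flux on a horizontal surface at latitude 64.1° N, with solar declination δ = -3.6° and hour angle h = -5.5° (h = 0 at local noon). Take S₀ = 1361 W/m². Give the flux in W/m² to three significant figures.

514 W/m²

cos θ_z = sin φ sin δ + cos φ cos δ cos h = -0.056484 + 0.433933 = 0.377449.
Flux = S₀ · cos θ_z = 1361 × 0.377449 = 513.7 W/m².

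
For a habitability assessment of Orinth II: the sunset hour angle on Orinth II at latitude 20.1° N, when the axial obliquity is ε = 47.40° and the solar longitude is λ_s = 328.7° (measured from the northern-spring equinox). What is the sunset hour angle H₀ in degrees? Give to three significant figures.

Solar declination: sin δ = sin ε · sin λ_s = sin 47.40° × sin 328.7° = -0.38242, so δ = -22.483°.
cos H₀ = −tan φ · tan δ = −tan(+20.1°) × tan(-22.483°) = 0.1515, so H₀ = 1.4188 rad = 81.29°.

H₀ = 81.3°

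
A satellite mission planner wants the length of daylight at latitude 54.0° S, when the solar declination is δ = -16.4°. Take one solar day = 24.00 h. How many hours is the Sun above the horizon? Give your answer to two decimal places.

cos H₀ = −tan φ · tan δ = −tan(-54.0°) × tan(-16.400°) = -0.4051, so H₀ = 1.9879 rad = 113.90°.
Daylight = 2H₀/(2π) × 24.00 h = (1.9879/π) × 24.00 = 15.19 h.

15.19 h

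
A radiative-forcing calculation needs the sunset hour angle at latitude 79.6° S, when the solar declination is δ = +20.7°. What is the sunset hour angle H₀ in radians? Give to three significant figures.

cos H₀ = −tan φ · tan δ = 2.0588 ≥ 1, so the Sun never rises (polar night) and H₀ = 0.

H₀ = 0.00 rad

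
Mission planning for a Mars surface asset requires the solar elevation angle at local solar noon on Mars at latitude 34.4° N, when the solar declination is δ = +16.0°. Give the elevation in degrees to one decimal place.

At local noon the hour angle is zero, so the zenith angle equals |φ − δ| = |+34.4° − (+16.000°)| = 18.400°.
Elevation = 90° − 18.400° = 71.6°.

71.6°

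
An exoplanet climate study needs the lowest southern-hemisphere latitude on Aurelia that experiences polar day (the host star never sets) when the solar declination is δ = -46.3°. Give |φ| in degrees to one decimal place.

Polar day requires cos H₀ = −tan φ tan δ ≤ −1, i.e. tan φ tan δ ≥ 1.
The boundary is |tan φ| · |tan δ| = 1, so |φ| = 90° − |δ| = 90° − 46.3° = 43.7° in the southern hemisphere.

|φ| = 43.7°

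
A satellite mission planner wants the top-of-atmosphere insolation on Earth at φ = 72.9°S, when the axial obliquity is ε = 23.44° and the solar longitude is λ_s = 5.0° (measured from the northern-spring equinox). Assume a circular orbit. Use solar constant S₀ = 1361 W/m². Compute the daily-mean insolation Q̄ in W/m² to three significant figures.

Solar declination: sin δ = sin ε · sin λ_s = sin 23.44° × sin 5.0° = 0.03467, so δ = +1.987°.
cos H₀ = −tan(-72.9°) tan(+1.987°) = 0.1128, H₀ = 1.4578 rad.
Bracket: H₀ sin φ sin δ + cos φ cos δ sin H₀ = 1.4578×-0.95579×0.03467 + 0.29404×0.99940×0.99362 = -0.048307 + 0.291989 = 0.243682.
Q̄ = (S₀/π) × [bracket] = (1361/π) × 0.243682 = 105.6 W/m².

Q̄ ≈ 106 W/m²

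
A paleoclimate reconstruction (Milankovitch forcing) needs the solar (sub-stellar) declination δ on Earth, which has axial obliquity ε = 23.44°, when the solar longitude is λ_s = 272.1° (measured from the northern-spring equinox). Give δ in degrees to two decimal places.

sin δ = sin ε · sin λ_s = sin 23.44° × sin 272.1° = -0.397521.
δ = arcsin(-0.397521) = -23.42°.

δ = -23.42°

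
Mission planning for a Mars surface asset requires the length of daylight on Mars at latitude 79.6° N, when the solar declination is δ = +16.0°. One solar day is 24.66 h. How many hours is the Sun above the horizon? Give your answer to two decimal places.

24.66 h

Sunrise equation: cos h₀ = −tan ϕ · tan δ = -1.5624 ≤ −1, so the Sun never sets (polar day) and h₀ = π.
Daylight = 2h₀/(2π) × 24.66 h = (3.1416/π) × 24.66 = 24.66 h.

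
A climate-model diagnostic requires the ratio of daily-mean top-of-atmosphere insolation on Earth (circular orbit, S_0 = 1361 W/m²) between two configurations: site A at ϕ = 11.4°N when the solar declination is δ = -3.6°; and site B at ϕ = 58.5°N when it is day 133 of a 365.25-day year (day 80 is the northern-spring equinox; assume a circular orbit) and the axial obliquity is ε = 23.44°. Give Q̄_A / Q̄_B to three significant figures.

Q̄_A / Q̄_B ≈ 0.967

— Configuration A (ϕ=+11.4°):
cos h₀ = −tan(+11.4°) tan(-3.600°) = 0.0127, h₀ = 1.5581 rad.
Bracket: h₀ sin ϕ sin δ + cos ϕ cos δ sin h₀ = 1.5581×0.19766×-0.06279 + 0.98027×0.99803×0.99992 = -0.019338 + 0.978261 = 0.958923.
Q̄ = (S_0/π) × [bracket] = (1361/π) × 0.958923 = 415.42 W/m².
— Configuration B (ϕ=+58.5°):
Solar longitude: L_s = 360° × (133 − 80)/365.25 = 52.238°.
sin δ = sin 23.44° × sin 52.238° = 0.31448, so δ = +18.329°.
cos h₀ = −tan(+58.5°) tan(+18.329°) = -0.5406, h₀ = 2.1420 rad.
Bracket: h₀ sin ϕ sin δ + cos ϕ cos δ sin h₀ = 2.1420×0.85264×0.31448 + 0.52250×0.94927×0.84127 = 0.574352 + 0.417265 = 0.991617.
Q̄ = (S_0/π) × [bracket] = (1361/π) × 0.991617 = 429.59 W/m².
Ratio Q̄_A / Q̄_B = 415.42 / 429.59 = 0.9670.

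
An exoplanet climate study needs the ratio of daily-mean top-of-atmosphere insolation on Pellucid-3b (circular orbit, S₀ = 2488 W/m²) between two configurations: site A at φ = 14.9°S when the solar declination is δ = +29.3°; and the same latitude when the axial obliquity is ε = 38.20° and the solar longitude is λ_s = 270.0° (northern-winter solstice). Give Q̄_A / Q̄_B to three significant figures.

— Configuration A (φ=-14.9°):
cos H₀ = −tan(-14.9°) tan(+29.300°) = 0.1493, H₀ = 1.4209 rad.
Bracket: H₀ sin φ sin δ + cos φ cos δ sin H₀ = 1.4209×-0.25713×0.48938 + 0.96638×0.87207×0.98879 = -0.178798 + 0.833304 = 0.654506.
Q̄ = (S₀/π) × [bracket] = (2488/π) × 0.654506 = 518.34 W/m².
— Configuration B (φ=-14.9°):
Solar declination: sin δ = sin ε · sin λ_s = sin 38.20° × sin 270.0° = -0.61841, so δ = -38.200°.
cos H₀ = −tan(-14.9°) tan(-38.200°) = -0.2094, H₀ = 1.7817 rad.
Bracket: H₀ sin φ sin δ + cos φ cos δ sin H₀ = 1.7817×-0.25713×-0.61841 + 0.96638×0.78586×0.97783 = 0.283311 + 0.742603 = 1.025914.
Q̄ = (S₀/π) × [bracket] = (2488/π) × 1.025914 = 812.48 W/m².
Ratio Q̄_A / Q̄_B = 518.34 / 812.48 = 0.6380.

Q̄_A / Q̄_B ≈ 0.638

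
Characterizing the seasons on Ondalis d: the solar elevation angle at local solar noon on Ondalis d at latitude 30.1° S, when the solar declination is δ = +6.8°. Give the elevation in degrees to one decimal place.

53.1°

At local noon the hour angle is zero, so the zenith angle equals |φ − δ| = |-30.1° − (+6.800°)| = 36.900°.
Elevation = 90° − 36.900° = 53.1°.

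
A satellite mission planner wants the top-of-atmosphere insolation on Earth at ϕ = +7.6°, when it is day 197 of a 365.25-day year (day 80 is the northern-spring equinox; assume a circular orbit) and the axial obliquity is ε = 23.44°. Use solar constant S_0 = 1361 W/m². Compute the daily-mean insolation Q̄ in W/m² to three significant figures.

Solar longitude: L_s = 360° × (197 − 80)/365.25 = 115.318°.
sin δ = sin 23.44° × sin 115.318° = 0.35958, so δ = +21.074°.
cos h₀ = −tan(+7.6°) tan(+21.074°) = -0.0514, h₀ = 1.6222 rad.
Bracket: h₀ sin ϕ sin δ + cos ϕ cos δ sin h₀ = 1.6222×0.13226×0.35958 + 0.99122×0.93311×0.99868 = 0.077149 + 0.923696 = 1.000845.
Q̄ = (S_0/π) × [bracket] = (1361/π) × 1.000845 = 433.6 W/m².

Q̄ ≈ 434 W/m²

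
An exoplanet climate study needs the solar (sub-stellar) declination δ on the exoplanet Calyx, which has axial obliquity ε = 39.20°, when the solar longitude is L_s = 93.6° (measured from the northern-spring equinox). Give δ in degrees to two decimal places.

sin δ = sin ε · sin L_s = sin 39.20° × sin 93.6° = 0.630782.
δ = arcsin(0.630782) = +39.11°.

δ = +39.11°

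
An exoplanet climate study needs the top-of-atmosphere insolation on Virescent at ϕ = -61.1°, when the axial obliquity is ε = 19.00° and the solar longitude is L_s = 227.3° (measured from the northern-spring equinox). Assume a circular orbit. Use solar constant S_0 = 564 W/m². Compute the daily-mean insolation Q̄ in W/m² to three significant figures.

Solar declination: sin δ = sin ε · sin L_s = sin 19.00° × sin 227.3° = -0.23926, so δ = -13.843°.
cos h₀ = −tan(-61.1°) tan(-13.843°) = -0.4464, h₀ = 2.0335 rad.
Bracket: h₀ sin ϕ sin δ + cos ϕ cos δ sin h₀ = 2.0335×-0.87546×-0.23926 + 0.48328×0.97095×0.89484 = 0.425942 + 0.419895 = 0.845837.
Q̄ = (S_0/π) × [bracket] = (564/π) × 0.845837 = 151.9 W/m².

Q̄ ≈ 152 W/m²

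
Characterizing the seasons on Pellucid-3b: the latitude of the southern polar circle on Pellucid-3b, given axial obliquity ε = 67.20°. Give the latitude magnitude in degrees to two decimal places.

The polar circle is the lowest latitude that experiences at least one full rotation of continuous darkness at the northern-summer solstice; it lies at |ϕ| = 90° − ε = 90° − 67.20° = 22.80°.

22.80°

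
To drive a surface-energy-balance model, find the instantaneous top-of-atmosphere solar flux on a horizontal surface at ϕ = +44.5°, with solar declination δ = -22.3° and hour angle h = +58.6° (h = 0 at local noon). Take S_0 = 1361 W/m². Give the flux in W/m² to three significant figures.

cos θ_z = sin ϕ sin δ + cos ϕ cos δ cos h = -0.265964 + 0.343818 = 0.077854.
Flux = S_0 · cos θ_z = 1361 × 0.077854 = 106.0 W/m².

106 W/m²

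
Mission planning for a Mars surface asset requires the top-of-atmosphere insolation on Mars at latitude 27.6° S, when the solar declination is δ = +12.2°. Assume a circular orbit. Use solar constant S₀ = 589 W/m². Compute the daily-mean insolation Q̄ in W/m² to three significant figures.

Q̄ ≈ 135 W/m²

cos H₀ = −tan(-27.6°) tan(+12.200°) = 0.1130, H₀ = 1.4575 rad.
Bracket: H₀ sin φ sin δ + cos φ cos δ sin H₀ = 1.4575×-0.46330×0.21132 + 0.88620×0.97742×0.99359 = -0.142696 + 0.860637 = 0.717941.
Q̄ = (S₀/π) × [bracket] = (589/π) × 0.717941 = 134.6 W/m².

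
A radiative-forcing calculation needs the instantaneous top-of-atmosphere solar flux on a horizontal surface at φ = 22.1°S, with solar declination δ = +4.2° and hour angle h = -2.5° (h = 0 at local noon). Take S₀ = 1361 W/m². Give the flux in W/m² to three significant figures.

cos θ_z = sin φ sin δ + cos φ cos δ cos h = -0.027554 + 0.923161 = 0.895607.
Flux = S₀ · cos θ_z = 1361 × 0.895607 = 1219 W/m².

1.22e+03 W/m²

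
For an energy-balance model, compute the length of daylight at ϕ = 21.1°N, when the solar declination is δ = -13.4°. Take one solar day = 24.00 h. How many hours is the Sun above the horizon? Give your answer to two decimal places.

11.30 h

cos h₀ = −tan ϕ · tan δ = −tan(+21.1°) × tan(-13.400°) = 0.0919, so h₀ = 1.4787 rad = 84.73°.
Daylight = 2h₀/(2π) × 24.00 h = (1.4787/π) × 24.00 = 11.30 h.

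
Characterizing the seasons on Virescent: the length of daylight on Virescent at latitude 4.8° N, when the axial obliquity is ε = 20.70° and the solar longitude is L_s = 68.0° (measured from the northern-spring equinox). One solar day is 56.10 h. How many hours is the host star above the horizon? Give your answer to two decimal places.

Solar declination: sin δ = sin ε · sin L_s = sin 20.70° × sin 68.0° = 0.32774, so δ = +19.131°.
cos h₀ = −tan ϕ · tan δ = −tan(+4.8°) × tan(+19.131°) = -0.0291, so h₀ = 1.5999 rad = 91.67°.
Daylight = 2h₀/(2π) × 56.10 h = (1.5999/π) × 56.10 = 28.57 h.

28.57 h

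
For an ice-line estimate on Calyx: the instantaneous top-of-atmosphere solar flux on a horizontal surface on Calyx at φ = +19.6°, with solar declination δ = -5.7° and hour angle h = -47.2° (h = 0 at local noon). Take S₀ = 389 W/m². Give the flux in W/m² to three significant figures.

235 W/m²

cos θ_z = sin φ sin δ + cos φ cos δ cos h = -0.033317 + 0.636908 = 0.603591.
Flux = S₀ · cos θ_z = 389 × 0.603591 = 234.8 W/m².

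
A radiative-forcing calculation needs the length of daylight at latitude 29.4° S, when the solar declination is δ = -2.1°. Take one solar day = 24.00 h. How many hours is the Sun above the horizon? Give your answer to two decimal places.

cos h₀ = −tan ϕ · tan δ = −tan(-29.4°) × tan(-2.100°) = -0.0207, so h₀ = 1.5915 rad = 91.18°.
Daylight = 2h₀/(2π) × 24.00 h = (1.5915/π) × 24.00 = 12.16 h.

12.16 h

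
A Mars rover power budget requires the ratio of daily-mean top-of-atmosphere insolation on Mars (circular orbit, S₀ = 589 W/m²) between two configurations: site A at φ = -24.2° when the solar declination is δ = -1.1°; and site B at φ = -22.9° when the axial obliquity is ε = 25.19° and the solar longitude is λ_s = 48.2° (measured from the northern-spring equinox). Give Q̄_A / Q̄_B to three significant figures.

Q̄_A / Q̄_B ≈ 1.34

— Configuration A (φ=-24.2°):
cos H₀ = −tan(-24.2°) tan(-1.100°) = -0.0086, H₀ = 1.5794 rad.
Bracket: H₀ sin φ sin δ + cos φ cos δ sin H₀ = 1.5794×-0.40992×-0.01920 + 0.91212×0.99982×0.99996 = 0.012431 + 0.911919 = 0.924350.
Q̄ = (S₀/π) × [bracket] = (589/π) × 0.924350 = 173.30 W/m².
— Configuration B (φ=-22.9°):
Solar declination: sin δ = sin ε · sin λ_s = sin 25.19° × sin 48.2° = 0.31729, so δ = +18.499°.
cos H₀ = −tan(-22.9°) tan(+18.499°) = 0.1413, H₀ = 1.4290 rad.
Bracket: H₀ sin φ sin δ + cos φ cos δ sin H₀ = 1.4290×-0.38912×0.31729 + 0.92119×0.94833×0.98996 = -0.176430 + 0.864821 = 0.688391.
Q̄ = (S₀/π) × [bracket] = (589/π) × 0.688391 = 129.06 W/m².
Ratio Q̄_A / Q̄_B = 173.30 / 129.06 = 1.343.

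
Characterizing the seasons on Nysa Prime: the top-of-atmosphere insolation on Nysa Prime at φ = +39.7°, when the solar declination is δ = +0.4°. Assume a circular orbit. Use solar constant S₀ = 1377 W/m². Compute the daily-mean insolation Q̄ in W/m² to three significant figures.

cos H₀ = −tan(+39.7°) tan(+0.400°) = -0.0058, H₀ = 1.5766 rad.
Bracket: H₀ sin φ sin δ + cos φ cos δ sin H₀ = 1.5766×0.63877×0.00698 + 0.76940×0.99998×0.99998 = 0.007029 + 0.769369 = 0.776398.
Q̄ = (S₀/π) × [bracket] = (1377/π) × 0.776398 = 340.3 W/m².

Q̄ ≈ 340 W/m²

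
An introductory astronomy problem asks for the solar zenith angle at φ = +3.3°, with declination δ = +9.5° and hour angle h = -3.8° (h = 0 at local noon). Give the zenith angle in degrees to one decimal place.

θ_z = 7.3°

cos θ_z = sin φ sin δ + cos φ cos δ cos h = 0.009501 + 0.982485 = 0.991986.
θ_z = arccos(0.991986) = 7.3°.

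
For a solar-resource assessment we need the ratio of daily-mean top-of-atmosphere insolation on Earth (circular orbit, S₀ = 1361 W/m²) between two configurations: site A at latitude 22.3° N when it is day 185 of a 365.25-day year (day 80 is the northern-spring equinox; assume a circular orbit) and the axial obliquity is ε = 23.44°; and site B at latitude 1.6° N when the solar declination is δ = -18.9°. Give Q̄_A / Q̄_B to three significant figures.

— Configuration A (φ=+22.3°):
Solar longitude: λ_s = 360° × (185 − 80)/365.25 = 103.491°.
sin δ = sin 23.44° × sin 103.491° = 0.38681, so δ = +22.756°.
cos H₀ = −tan(+22.3°) tan(+22.756°) = -0.1720, H₀ = 1.7437 rad.
Bracket: H₀ sin φ sin δ + cos φ cos δ sin H₀ = 1.7437×0.37946×0.38681 + 0.92521×0.92216×0.98509 = 0.255938 + 0.840471 = 1.096409.
Q̄ = (S₀/π) × [bracket] = (1361/π) × 1.096409 = 474.99 W/m².
— Configuration B (φ=+1.6°):
cos H₀ = −tan(+1.6°) tan(-18.900°) = 0.0096, H₀ = 1.5612 rad.
Bracket: H₀ sin φ sin δ + cos φ cos δ sin H₀ = 1.5612×0.02792×-0.32392 + 0.99961×0.94609×0.99995 = -0.014119 + 0.945674 = 0.931555.
Q̄ = (S₀/π) × [bracket] = (1361/π) × 0.931555 = 403.57 W/m².
Ratio Q̄_A / Q̄_B = 474.99 / 403.57 = 1.177.

Q̄_A / Q̄_B ≈ 1.18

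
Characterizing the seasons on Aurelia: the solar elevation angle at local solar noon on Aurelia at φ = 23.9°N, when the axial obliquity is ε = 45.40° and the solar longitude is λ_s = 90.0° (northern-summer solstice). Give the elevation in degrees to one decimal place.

Solar declination: sin δ = sin ε · sin λ_s = sin 45.40° × sin 90.0° = 0.71203, so δ = +45.400°.
At local noon the hour angle is zero, so the zenith angle equals |φ − δ| = |+23.9° − (+45.400°)| = 21.500°.
Elevation = 90° − 21.500° = 68.5°.

68.5°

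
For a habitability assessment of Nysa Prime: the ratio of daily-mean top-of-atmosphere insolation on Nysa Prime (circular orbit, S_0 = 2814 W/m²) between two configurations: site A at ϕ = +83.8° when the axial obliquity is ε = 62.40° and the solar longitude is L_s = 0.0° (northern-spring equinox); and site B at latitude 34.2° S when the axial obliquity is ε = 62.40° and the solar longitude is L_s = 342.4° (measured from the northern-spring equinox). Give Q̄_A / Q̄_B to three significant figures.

Q̄_A / Q̄_B ≈ 0.103

— Configuration A (ϕ=+83.8°):
Solar declination: sin δ = sin ε · sin L_s = sin 62.40° × sin 0.0° = 0.00000, so δ = +0.000°.
cos h₀ = −tan(+83.8°) tan(+0.000°) = -0.0000, h₀ = 1.5708 rad.
Bracket: h₀ sin ϕ sin δ + cos ϕ cos δ sin h₀ = 1.5708×0.99415×0.00000 + 0.10800×1.00000×1.00000 = 0.000000 + 0.108000 = 0.108000.
Q̄ = (S_0/π) × [bracket] = (2814/π) × 0.108000 = 96.738 W/m².
— Configuration B (ϕ=-34.2°):
Solar declination: sin δ = sin ε · sin L_s = sin 62.40° × sin 342.4° = -0.26796, so δ = -15.543°.
cos h₀ = −tan(-34.2°) tan(-15.543°) = -0.1890, h₀ = 1.7610 rad.
Bracket: h₀ sin ϕ sin δ + cos ϕ cos δ sin h₀ = 1.7610×-0.56208×-0.26796 + 0.82708×0.96343×0.98197 = 0.265233 + 0.782467 = 1.047700.
Q̄ = (S_0/π) × [bracket] = (2814/π) × 1.047700 = 938.45 W/m².
Ratio Q̄_A / Q̄_B = 96.738 / 938.45 = 0.1031.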